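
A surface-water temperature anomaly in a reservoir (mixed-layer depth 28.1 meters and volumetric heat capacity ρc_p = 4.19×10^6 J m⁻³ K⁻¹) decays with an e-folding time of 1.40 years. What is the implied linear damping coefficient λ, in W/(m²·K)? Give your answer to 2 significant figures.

Areal heat capacity C = ρc_p × D = 4.19×10^6 × 28.1 = 1.18×10^8 J m⁻² K⁻¹.
τ = 1.40 years = 4.42×10^7 s.
λ = C / τ = 1.18×10^8 / 4.42×10^7 = 2.66 W/(m²·K).

2.7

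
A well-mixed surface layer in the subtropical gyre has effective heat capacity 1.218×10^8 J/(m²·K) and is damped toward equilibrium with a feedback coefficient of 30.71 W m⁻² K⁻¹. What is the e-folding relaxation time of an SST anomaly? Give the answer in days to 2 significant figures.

46 days

Areal heat capacity C = 1.218×10^8 J/(m²·K) (given).
Relaxation time τ = C / λ = 1.22×10^8 / 30.71 = 3.97×10^6 s.
In days: 3.97×10^6 s / (86400 s/day) = 45.9 days.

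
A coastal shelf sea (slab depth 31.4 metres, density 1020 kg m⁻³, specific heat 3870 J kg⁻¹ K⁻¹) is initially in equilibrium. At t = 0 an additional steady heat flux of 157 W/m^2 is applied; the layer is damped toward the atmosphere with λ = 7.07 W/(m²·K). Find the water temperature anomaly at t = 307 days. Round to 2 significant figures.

17 K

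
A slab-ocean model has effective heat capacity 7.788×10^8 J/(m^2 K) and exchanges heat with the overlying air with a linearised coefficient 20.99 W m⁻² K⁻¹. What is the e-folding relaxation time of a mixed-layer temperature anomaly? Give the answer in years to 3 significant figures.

Areal heat capacity C = 7.788×10^8 J/(m^2 K) (given).
Relaxation time τ = C / λ = 7.79×10^8 / 20.99 = 3.71×10^7 s.
In years: 3.71×10^7 s / (3.156×10^7 s/year) = 1.18 years.

1.18 years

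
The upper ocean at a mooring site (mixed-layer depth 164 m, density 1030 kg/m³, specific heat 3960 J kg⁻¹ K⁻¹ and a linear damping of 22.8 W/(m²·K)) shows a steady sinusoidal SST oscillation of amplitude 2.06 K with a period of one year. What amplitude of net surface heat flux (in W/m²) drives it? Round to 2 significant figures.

280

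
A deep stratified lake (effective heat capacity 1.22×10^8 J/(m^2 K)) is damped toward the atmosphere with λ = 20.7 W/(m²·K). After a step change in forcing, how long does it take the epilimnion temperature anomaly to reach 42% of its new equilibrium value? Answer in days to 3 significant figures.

37.2 days

Areal heat capacity C = 1.22×10^8 J/(m^2 K) (given).
τ = C / λ = 1.22×10^8 / 20.7 = 5.89×10^6 s.
Fraction reached: 1 − e^(−t/τ) = 0.42 ⇒ t = −τ ln(1 − 0.42) = τ × 0.545.
t = 3.21×10^6 s = 37.2 days.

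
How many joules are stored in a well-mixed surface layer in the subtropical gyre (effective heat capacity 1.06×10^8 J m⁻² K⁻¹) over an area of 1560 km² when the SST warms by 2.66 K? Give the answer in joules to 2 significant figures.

4.4×10^17 J

Areal heat capacity C = 1.06×10^8 J m⁻² K⁻¹ (given).
Heat per unit area: q = C ΔT = 1.06×10^8 × 2.66 = 2.82×10^8 J/m².
Total heat: Q = q × A = 2.82×10^8 × (1560 × 10⁶ m²) = 4.40×10^17 J.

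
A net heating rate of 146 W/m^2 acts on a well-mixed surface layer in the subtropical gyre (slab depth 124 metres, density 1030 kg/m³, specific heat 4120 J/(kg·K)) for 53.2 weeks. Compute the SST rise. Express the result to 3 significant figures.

Areal heat capacity C = ρ c_p D = 1030 × 4120 × 124 = 5.26×10^8 J/(m²·K).
Net heat input Q = F Δt = 146 × (53.2 weeks × 6.048×10^5 s/week) = 4.70×10^9 J/m².
ΔT = Q / C = 4.70×10^9 / 5.26×10^8 = 8.93 K.

8.93 K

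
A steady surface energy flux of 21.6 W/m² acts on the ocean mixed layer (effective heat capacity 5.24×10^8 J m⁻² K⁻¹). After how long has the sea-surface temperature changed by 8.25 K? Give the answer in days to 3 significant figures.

2320 days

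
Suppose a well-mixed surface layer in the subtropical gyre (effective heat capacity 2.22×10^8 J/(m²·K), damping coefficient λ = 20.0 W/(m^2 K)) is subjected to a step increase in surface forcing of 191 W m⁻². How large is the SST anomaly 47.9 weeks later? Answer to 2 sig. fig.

8.8 K

Areal heat capacity C = 2.22×10^8 J/(m²·K) (given).
τ = C / λ = 2.22×10^8 / 20.0 = 1.11×10^7 s.
Equilibrium anomaly ΔT_eq = F / λ = 191 / 20.0 = 9.55 K.
t = 47.9 weeks = 2.90×10^7 s, so t/τ = 2.61.
ΔT(t) = ΔT_eq (1 − e^(−t/τ)) = 9.55 × (1 − e^−2.61) = 8.85 K.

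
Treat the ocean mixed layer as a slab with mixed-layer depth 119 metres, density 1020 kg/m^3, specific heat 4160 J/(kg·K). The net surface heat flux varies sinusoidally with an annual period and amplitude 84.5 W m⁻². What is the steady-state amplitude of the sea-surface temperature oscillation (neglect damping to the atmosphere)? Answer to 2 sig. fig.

0.84 K

Areal heat capacity C = ρ c_p D = 1020 × 4160 × 119 = 5.05×10^8 J/(m^2 K).
Angular frequency ω = 2π / T = 2π / 3.15×10^7 s = 1.99×10^-7 s⁻¹.
Cω = 5.05×10^8 × 1.99×10^-7 = 101 W/(m²·K).
Amplitude A = F₀ / (Cω) = 84.5 / 101 = 0.840 K.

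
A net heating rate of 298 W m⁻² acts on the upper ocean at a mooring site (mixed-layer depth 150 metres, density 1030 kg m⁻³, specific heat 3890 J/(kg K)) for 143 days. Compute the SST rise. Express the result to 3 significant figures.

6.13 K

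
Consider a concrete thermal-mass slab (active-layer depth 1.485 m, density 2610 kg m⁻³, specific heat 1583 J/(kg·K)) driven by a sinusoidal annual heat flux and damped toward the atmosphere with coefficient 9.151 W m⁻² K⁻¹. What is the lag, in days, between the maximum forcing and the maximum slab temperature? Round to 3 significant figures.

Areal heat capacity C = ρ c_p D = 2610 × 1583 × 1.485 = 6.14×10^6 J/(m^2 K).
ω = 2π / 3.15×10^7 s = 1.99×10^-7 s⁻¹.
Phase lag φ = arctan(Cω/λ) = arctan(1.22/9.151) = 0.133 rad.
Time lag = φ / ω = 0.133 / 1.99×10^-7 = 6.67×10^5 s = 7.71 days.

7.71 days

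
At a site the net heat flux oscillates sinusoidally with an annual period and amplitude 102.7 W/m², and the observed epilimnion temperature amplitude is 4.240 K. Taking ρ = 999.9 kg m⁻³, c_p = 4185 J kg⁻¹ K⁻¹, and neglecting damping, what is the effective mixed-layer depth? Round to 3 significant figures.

29.1 m

ω = 2π / 3.15×10^7 s = 1.99×10^-7 s⁻¹.
Required C = F₀ / (A ω) = 102.7 / (4.240 × 1.99×10^-7) = 1.22×10^8 J/(m²·K).
D = C / (ρ c_p) = 1.22×10^8 / (999.9 × 4185) = 29.1 m.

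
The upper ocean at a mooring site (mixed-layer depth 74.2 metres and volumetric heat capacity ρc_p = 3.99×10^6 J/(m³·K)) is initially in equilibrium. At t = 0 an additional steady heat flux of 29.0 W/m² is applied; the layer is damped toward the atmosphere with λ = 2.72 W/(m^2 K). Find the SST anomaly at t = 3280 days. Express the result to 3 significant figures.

9.87 K

Areal heat capacity C = ρc_p × D = 3.99×10^6 × 74.2 = 2.96×10^8 J m⁻² K⁻¹.
τ = C / λ = 2.96×10^8 / 2.72 = 1.09×10^8 s.
Equilibrium anomaly ΔT_eq = F / λ = 29.0 / 2.72 = 10.7 K.
t = 3280 days = 2.83×10^8 s, so t/τ = 2.60.
ΔT(t) = ΔT_eq (1 − e^(−t/τ)) = 10.7 × (1 − e^−2.60) = 9.87 K.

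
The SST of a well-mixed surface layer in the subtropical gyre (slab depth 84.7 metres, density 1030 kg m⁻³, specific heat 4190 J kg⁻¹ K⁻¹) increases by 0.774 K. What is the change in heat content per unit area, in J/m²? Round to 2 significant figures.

2.8×10^8

Areal heat capacity C = ρ c_p D = 1030 × 4190 × 84.7 = 3.66×10^8 J/(m²·K).
ΔQ = C ΔT = 3.66×10^8 × 0.774 = 2.83×10^8 J/m².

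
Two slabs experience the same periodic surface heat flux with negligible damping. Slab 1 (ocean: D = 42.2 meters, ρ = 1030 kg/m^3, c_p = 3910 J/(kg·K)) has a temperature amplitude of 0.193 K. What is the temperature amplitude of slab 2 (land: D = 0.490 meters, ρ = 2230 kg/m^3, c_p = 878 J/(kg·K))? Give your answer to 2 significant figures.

34 K

C_ocean = 1.70×10^8 J/(m²·K); C_land = 9.59×10^5 J/(m²·K).
A ∝ 1/C ⇒ A_land = A_ocean × C_ocean/C_land = 0.193 × 177 = 34.2 K.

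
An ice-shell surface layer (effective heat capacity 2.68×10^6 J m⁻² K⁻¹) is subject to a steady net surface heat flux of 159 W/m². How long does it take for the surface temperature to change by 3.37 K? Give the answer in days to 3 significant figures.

Areal heat capacity C = 2.68×10^6 J m⁻² K⁻¹ (given).
Time required: Δt = C ΔT / F = 2.68×10^6 × 3.37 / 159 = 56800 s.
In days: 56800 s / (86400 s/day) = 0.657 days.

0.657 days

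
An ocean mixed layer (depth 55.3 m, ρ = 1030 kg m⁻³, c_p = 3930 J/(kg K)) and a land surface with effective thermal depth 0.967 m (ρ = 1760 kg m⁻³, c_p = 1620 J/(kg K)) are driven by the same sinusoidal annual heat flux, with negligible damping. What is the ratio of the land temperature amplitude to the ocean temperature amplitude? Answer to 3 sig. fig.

C_ocean = 1030 × 3930 × 55.3 = 2.24×10^8 J/(m²·K).
C_land = 1760 × 1620 × 0.967 = 2.76×10^6 J/(m²·K).
Undamped amplitude ∝ 1/C, so A_land/A_ocean = C_ocean/C_land = 81.2.

81.2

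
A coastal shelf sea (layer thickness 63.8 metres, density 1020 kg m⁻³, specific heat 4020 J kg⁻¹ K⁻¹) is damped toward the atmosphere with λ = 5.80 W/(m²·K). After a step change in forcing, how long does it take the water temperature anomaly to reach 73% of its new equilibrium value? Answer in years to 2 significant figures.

Areal heat capacity C = ρ c_p D = 1020 × 4020 × 63.8 = 2.62×10^8 J m⁻² K⁻¹.
τ = C / λ = 2.62×10^8 / 5.80 = 4.51×10^7 s.
Fraction reached: 1 − e^(−t/τ) = 0.73 ⇒ t = −τ ln(1 − 0.73) = τ × 1.31.
t = 5.91×10^7 s = 1.87 years.

1.9 years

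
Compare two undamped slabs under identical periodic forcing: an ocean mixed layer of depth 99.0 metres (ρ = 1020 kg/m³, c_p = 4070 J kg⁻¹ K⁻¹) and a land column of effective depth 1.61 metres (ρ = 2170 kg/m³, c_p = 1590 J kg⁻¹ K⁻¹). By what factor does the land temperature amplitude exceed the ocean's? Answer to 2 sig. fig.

C_ocean = 1020 × 4070 × 99.0 = 4.11×10^8 J/(m²·K).
C_land = 2170 × 1590 × 1.61 = 5.55×10^6 J/(m²·K).
Undamped amplitude ∝ 1/C, so A_land/A_ocean = C_ocean/C_land = 74.0.

74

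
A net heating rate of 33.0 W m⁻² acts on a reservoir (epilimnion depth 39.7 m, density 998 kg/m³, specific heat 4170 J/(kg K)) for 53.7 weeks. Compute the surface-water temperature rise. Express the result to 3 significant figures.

6.49 K

Areal heat capacity C = ρ c_p D = 998 × 4170 × 39.7 = 1.65×10^8 J/(m^2 K).
Net heat input Q = F Δt = 33.0 × (53.7 weeks × 6.048×10^5 s/week) = 1.07×10^9 J/m².
ΔT = Q / C = 1.07×10^9 / 1.65×10^8 = 6.49 K.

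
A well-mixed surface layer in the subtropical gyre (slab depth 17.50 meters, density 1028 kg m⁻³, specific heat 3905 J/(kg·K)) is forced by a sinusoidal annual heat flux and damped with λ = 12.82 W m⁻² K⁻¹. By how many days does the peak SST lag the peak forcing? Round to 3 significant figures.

Areal heat capacity C = ρ c_p D = 1028 × 3905 × 17.50 = 7.03×10^7 J m⁻² K⁻¹.
ω = 2π / 3.15×10^7 s = 1.99×10^-7 s⁻¹.
Phase lag φ = arctan(Cω/λ) = arctan(14.0/12.82) = 0.829 rad.
Time lag = φ / ω = 0.829 / 1.99×10^-7 = 4.16×10^6 s = 48.2 days.

48.2 days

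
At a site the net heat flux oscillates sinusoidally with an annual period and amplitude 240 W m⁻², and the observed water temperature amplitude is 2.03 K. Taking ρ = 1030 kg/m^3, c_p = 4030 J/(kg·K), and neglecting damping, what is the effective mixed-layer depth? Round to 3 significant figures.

143 m

ω = 2π / 3.15×10^7 s = 1.99×10^-7 s⁻¹.
Required C = F₀ / (A ω) = 240 / (2.03 × 1.99×10^-7) = 5.93×10^8 J/(m²·K).
D = C / (ρ c_p) = 5.93×10^8 / (1030 × 4030) = 143 m.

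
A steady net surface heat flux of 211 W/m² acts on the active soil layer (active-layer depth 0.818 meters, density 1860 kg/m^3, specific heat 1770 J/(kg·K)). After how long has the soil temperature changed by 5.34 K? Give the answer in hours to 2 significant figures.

19 hours

Areal heat capacity C = ρ c_p D = 1860 × 1770 × 0.818 = 2.69×10^6 J/(m^2 K).
Time required: Δt = C ΔT / F = 2.69×10^6 × 5.34 / 211 = 68200 s.
In hours: 68200 s / (3600 s/hour) = 18.9 hours.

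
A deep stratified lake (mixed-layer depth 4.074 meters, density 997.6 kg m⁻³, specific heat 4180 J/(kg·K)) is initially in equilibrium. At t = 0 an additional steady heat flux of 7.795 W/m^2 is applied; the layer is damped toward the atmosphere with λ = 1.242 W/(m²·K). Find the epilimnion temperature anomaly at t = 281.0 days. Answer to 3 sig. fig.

5.21 K

Areal heat capacity C = ρ c_p D = 997.6 × 4180 × 4.074 = 1.70×10^7 J/(m^2 K).
τ = C / λ = 1.70×10^7 / 1.242 = 1.37×10^7 s.
Equilibrium anomaly ΔT_eq = F / λ = 7.795 / 1.242 = 6.28 K.
t = 281.0 days = 2.43×10^7 s, so t/τ = 1.77.
ΔT(t) = ΔT_eq (1 − e^(−t/τ)) = 6.28 × (1 − e^−1.77) = 5.21 K.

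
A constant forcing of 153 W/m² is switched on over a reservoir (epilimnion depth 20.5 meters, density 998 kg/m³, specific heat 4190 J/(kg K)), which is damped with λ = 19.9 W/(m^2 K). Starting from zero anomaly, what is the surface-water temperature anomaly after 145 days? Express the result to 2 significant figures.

7.3 K

Areal heat capacity C = ρ c_p D = 998 × 4190 × 20.5 = 8.57×10^7 J m⁻² K⁻¹.
τ = C / λ = 8.57×10^7 / 19.9 = 4.31×10^6 s.
Equilibrium anomaly ΔT_eq = F / λ = 153 / 19.9 = 7.69 K.
t = 145 days = 1.25×10^7 s, so t/τ = 2.91.
ΔT(t) = ΔT_eq (1 − e^(−t/τ)) = 7.69 × (1 − e^−2.91) = 7.27 K.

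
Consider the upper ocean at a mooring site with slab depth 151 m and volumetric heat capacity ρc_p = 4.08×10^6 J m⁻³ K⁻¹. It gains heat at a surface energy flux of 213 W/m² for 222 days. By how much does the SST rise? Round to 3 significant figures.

6.63 K

Areal heat capacity C = ρc_p × D = 4.08×10^6 × 151 = 6.16×10^8 J m⁻² K⁻¹.
Net heat input Q = F Δt = 213 × (222 days × 86400 s/day) = 4.09×10^9 J/m².
ΔT = Q / C = 4.09×10^9 / 6.16×10^8 = 6.63 K.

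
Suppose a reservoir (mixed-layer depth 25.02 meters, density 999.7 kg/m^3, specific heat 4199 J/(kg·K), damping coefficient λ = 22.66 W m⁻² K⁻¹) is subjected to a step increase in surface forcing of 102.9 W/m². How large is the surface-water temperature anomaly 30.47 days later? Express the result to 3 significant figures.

1.97 K

Areal heat capacity C = ρ c_p D = 999.7 × 4199 × 25.02 = 1.05×10^8 J/(m²·K).
τ = C / λ = 1.05×10^8 / 22.66 = 4.63×10^6 s.
Equilibrium anomaly ΔT_eq = F / λ = 102.9 / 22.66 = 4.54 K.
t = 30.47 days = 2.63×10^6 s, so t/τ = 0.568.
ΔT(t) = ΔT_eq (1 − e^(−t/τ)) = 4.54 × (1 − e^−0.568) = 1.97 K.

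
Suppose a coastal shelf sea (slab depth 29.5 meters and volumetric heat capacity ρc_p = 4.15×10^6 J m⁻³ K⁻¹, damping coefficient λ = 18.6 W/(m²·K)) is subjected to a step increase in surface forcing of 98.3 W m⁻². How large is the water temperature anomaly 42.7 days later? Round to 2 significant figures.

Areal heat capacity C = ρc_p × D = 4.15×10^6 × 29.5 = 1.22×10^8 J/(m^2 K).
τ = C / λ = 1.22×10^8 / 18.6 = 6.58×10^6 s.
Equilibrium anomaly ΔT_eq = F / λ = 98.3 / 18.6 = 5.28 K.
t = 42.7 days = 3.69×10^6 s, so t/τ = 0.561.
ΔT(t) = ΔT_eq (1 − e^(−t/τ)) = 5.28 × (1 − e^−0.561) = 2.27 K.

2.3 K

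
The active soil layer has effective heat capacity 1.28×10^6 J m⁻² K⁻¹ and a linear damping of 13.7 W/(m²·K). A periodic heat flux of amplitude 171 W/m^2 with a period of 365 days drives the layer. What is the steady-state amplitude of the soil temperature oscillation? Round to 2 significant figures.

Areal heat capacity C = 1.28×10^6 J m⁻² K⁻¹ (given).
Angular frequency ω = 2π / T = 2π / 3.15×10^7 s = 1.99×10^-7 s⁻¹.
√((Cω)² + λ²) = √((0.255)² + 13.7²) = 13.7 W/(m²·K).
Amplitude A = F₀ / √((Cω)²+λ²) = 171 / 13.7 = 12.5 K.

12 K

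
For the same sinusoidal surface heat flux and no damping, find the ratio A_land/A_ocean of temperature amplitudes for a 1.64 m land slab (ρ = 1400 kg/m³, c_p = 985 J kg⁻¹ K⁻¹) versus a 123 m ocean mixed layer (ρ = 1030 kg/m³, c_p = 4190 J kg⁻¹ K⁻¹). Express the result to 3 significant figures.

235

C_ocean = 1030 × 4190 × 123 = 5.31×10^8 J/(m²·K).
C_land = 1400 × 985 × 1.64 = 2.26×10^6 J/(m²·K).
Undamped amplitude ∝ 1/C, so A_land/A_ocean = C_ocean/C_land = 235.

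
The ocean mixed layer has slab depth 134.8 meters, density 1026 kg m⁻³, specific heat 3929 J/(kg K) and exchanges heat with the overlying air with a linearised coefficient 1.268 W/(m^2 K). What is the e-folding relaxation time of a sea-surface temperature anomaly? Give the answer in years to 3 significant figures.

Areal heat capacity C = ρ c_p D = 1026 × 3929 × 134.8 = 5.43×10^8 J/(m^2 K).
Relaxation time τ = C / λ = 5.43×10^8 / 1.268 = 4.29×10^8 s.
In years: 4.29×10^8 s / (3.156×10^7 s/year) = 13.6 years.

13.6 years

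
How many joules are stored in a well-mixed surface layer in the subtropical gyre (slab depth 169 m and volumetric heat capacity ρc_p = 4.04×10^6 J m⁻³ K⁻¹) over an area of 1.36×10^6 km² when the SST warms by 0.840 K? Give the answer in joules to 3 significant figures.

7.80×10^20 J

Areal heat capacity C = ρc_p × D = 4.04×10^6 × 169 = 6.83×10^8 J/(m²·K).
Heat per unit area: q = C ΔT = 6.83×10^8 × 0.840 = 5.74×10^8 J/m².
Total heat: Q = q × A = 5.74×10^8 × (1.36×10^6 × 10⁶ m²) = 7.80×10^20 J.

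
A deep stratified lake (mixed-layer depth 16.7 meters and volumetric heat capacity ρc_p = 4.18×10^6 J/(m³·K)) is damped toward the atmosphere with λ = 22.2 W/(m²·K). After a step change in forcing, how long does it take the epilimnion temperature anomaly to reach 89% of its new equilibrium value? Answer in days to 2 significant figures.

80 days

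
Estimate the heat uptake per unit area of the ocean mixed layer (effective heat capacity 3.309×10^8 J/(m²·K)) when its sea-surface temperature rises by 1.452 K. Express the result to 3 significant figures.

Areal heat capacity C = 3.309×10^8 J/(m²·K) (given).
ΔQ = C ΔT = 3.31×10^8 × 1.452 = 4.80×10^8 J/m².

4.80×10^8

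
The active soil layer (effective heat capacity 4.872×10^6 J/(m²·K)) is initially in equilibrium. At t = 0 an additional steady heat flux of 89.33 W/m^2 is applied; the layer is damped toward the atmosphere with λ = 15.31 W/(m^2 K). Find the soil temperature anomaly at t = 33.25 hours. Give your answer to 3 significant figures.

1.83 K

Areal heat capacity C = 4.872×10^6 J/(m²·K) (given).
τ = C / λ = 4.87×10^6 / 15.31 = 3.18×10^5 s.
Equilibrium anomaly ΔT_eq = F / λ = 89.33 / 15.31 = 5.83 K.
t = 33.25 hours = 1.20×10^5 s, so t/τ = 0.376.
ΔT(t) = ΔT_eq (1 − e^(−t/τ)) = 5.83 × (1 − e^−0.376) = 1.83 K.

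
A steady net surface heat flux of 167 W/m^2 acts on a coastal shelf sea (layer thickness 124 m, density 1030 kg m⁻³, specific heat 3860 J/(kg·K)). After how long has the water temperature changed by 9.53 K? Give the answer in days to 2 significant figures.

330 days

Areal heat capacity C = ρ c_p D = 1030 × 3860 × 124 = 4.93×10^8 J/(m^2 K).
Time required: Δt = C ΔT / F = 4.93×10^8 × 9.53 / 167 = 2.81×10^7 s.
In days: 2.81×10^7 s / (86400 s/day) = 326 days.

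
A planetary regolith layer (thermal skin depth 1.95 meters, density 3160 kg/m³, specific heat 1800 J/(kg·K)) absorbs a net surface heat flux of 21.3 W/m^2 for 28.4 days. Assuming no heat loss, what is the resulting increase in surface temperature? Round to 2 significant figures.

4.7 K

Areal heat capacity C = ρ c_p D = 3160 × 1800 × 1.95 = 1.11×10^7 J/(m²·K).
Net heat input Q = F Δt = 21.3 × (28.4 days × 86400 s/day) = 5.23×10^7 J/m².
ΔT = Q / C = 5.23×10^7 / 1.11×10^7 = 4.71 K.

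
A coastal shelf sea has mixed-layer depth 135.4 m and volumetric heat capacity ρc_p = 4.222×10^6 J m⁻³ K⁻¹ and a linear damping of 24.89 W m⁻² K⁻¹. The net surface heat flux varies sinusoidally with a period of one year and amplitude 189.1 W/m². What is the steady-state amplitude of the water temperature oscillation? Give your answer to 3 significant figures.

1.62 K

Areal heat capacity C = ρc_p × D = 4.222×10^6 × 135.4 = 5.72×10^8 J/(m²·K).
Angular frequency ω = 2π / T = 2π / 3.15×10^7 s = 1.99×10^-7 s⁻¹.
√((Cω)² + λ²) = √((114)² + 24.89²) = 117 W/(m²·K).
Amplitude A = F₀ / √((Cω)²+λ²) = 189.1 / 117 = 1.62 K.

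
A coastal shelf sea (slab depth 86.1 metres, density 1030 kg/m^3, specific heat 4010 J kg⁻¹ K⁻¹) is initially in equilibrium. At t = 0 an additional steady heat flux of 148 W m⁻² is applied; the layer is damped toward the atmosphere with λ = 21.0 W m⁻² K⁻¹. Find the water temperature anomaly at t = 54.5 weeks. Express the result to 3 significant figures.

Areal heat capacity C = ρ c_p D = 1030 × 4010 × 86.1 = 3.56×10^8 J m⁻² K⁻¹.
τ = C / λ = 3.56×10^8 / 21.0 = 1.69×10^7 s.
Equilibrium anomaly ΔT_eq = F / λ = 148 / 21.0 = 7.05 K.
t = 54.5 weeks = 3.30×10^7 s, so t/τ = 1.95.
ΔT(t) = ΔT_eq (1 − e^(−t/τ)) = 7.05 × (1 − e^−1.95) = 6.04 K.

6.04 K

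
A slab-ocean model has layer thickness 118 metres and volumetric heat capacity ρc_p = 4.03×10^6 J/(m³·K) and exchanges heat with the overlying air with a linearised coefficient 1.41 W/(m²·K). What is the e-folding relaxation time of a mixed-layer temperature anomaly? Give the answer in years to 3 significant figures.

10.7 years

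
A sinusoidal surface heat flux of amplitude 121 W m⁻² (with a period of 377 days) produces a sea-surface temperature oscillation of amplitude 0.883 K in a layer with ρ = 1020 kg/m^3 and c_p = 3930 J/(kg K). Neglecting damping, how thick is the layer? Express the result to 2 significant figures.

180 m

ω = 2π / 3.26×10^7 s = 1.93×10^-7 s⁻¹.
Required C = F₀ / (A ω) = 121 / (0.883 × 1.93×10^-7) = 7.10×10^8 J/(m²·K).
D = C / (ρ c_p) = 7.10×10^8 / (1020 × 3930) = 177 m.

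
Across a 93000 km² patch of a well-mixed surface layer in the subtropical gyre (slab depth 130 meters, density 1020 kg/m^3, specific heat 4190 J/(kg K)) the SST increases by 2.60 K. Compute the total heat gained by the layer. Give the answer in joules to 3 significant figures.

1.34×10^20 J

Areal heat capacity C = ρ c_p D = 1020 × 4190 × 130 = 5.56×10^8 J m⁻² K⁻¹.
Heat per unit area: q = C ΔT = 5.56×10^8 × 2.60 = 1.44×10^9 J/m².
Total heat: Q = q × A = 1.44×10^9 × (93000 × 10⁶ m²) = 1.34×10^20 J.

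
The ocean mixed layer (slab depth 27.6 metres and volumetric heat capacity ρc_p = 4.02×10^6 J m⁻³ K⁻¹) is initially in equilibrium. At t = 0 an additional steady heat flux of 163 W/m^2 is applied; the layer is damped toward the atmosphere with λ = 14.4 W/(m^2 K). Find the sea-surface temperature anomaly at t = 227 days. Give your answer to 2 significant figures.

Areal heat capacity C = ρc_p × D = 4.02×10^6 × 27.6 = 1.11×10^8 J/(m²·K).
τ = C / λ = 1.11×10^8 / 14.4 = 7.70×10^6 s.
Equilibrium anomaly ΔT_eq = F / λ = 163 / 14.4 = 11.3 K.
t = 227 days = 1.96×10^7 s, so t/τ = 2.55.
ΔT(t) = ΔT_eq (1 − e^(−t/τ)) = 11.3 × (1 − e^−2.55) = 10.4 K.

10 K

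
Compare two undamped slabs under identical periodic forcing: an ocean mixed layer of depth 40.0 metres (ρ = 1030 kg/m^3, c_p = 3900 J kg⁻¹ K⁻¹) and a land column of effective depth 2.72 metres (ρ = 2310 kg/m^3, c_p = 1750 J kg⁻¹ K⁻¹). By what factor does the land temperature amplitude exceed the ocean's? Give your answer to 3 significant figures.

C_ocean = 1030 × 3900 × 40.0 = 1.61×10^8 J/(m²·K).
C_land = 2310 × 1750 × 2.72 = 1.10×10^7 J/(m²·K).
Undamped amplitude ∝ 1/C, so A_land/A_ocean = C_ocean/C_land = 14.6.

14.6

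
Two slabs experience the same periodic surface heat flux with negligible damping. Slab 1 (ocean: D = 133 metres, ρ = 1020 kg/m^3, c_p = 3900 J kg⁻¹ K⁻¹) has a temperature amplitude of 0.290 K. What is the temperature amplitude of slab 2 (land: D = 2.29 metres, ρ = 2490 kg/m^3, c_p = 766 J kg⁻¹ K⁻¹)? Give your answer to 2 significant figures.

35 K

C_ocean = 5.29×10^8 J/(m²·K); C_land = 4.37×10^6 J/(m²·K).
A ∝ 1/C ⇒ A_land = A_ocean × C_ocean/C_land = 0.290 × 121 = 35.1 K.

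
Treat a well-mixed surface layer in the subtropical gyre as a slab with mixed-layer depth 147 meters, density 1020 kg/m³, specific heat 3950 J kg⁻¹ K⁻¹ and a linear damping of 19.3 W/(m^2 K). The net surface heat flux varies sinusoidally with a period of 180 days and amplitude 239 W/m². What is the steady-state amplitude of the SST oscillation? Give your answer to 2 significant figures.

1.0 K

Areal heat capacity C = ρ c_p D = 1020 × 3950 × 147 = 5.92×10^8 J/(m²·K).
Angular frequency ω = 2π / T = 2π / 1.56×10^7 s = 4.04×10^-7 s⁻¹.
√((Cω)² + λ²) = √((239)² + 19.3²) = 240 W/(m²·K).
Amplitude A = F₀ / √((Cω)²+λ²) = 239 / 240 = 0.996 K.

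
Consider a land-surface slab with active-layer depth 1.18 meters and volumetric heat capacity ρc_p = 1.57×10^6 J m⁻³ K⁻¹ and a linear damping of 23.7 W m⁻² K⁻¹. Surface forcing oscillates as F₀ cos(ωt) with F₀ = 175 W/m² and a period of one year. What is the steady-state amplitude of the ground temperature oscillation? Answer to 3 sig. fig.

Areal heat capacity C = ρc_p × D = 1.57×10^6 × 1.18 = 1.85×10^6 J/(m^2 K).
Angular frequency ω = 2π / T = 2π / 3.15×10^7 s = 1.99×10^-7 s⁻¹.
√((Cω)² + λ²) = √((0.369)² + 23.7²) = 23.7 W/(m²·K).
Amplitude A = F₀ / √((Cω)²+λ²) = 175 / 23.7 = 7.38 K.

7.38 K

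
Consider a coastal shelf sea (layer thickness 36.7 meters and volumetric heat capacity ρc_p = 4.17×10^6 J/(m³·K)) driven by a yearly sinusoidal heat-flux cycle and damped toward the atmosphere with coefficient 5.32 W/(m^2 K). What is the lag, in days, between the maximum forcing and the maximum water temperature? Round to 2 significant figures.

81 days

Areal heat capacity C = ρc_p × D = 4.17×10^6 × 36.7 = 1.53×10^8 J m⁻² K⁻¹.
ω = 2π / 3.15×10^7 s = 1.99×10^-7 s⁻¹.
Phase lag φ = arctan(Cω/λ) = arctan(30.5/5.32) = 1.40 rad.
Time lag = φ / ω = 1.40 / 1.99×10^-7 = 7.02×10^6 s = 81.2 days.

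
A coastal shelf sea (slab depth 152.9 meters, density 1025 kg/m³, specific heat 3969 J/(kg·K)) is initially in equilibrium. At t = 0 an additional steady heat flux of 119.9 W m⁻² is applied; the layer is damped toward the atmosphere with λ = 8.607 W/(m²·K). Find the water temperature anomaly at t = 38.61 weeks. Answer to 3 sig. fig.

3.85 K

Areal heat capacity C = ρ c_p D = 1025 × 3969 × 152.9 = 6.22×10^8 J/(m^2 K).
τ = C / λ = 6.22×10^8 / 8.607 = 7.23×10^7 s.
Equilibrium anomaly ΔT_eq = F / λ = 119.9 / 8.607 = 13.9 K.
t = 38.61 weeks = 2.34×10^7 s, so t/τ = 0.323.
ΔT(t) = ΔT_eq (1 − e^(−t/τ)) = 13.9 × (1 − e^−0.323) = 3.85 K.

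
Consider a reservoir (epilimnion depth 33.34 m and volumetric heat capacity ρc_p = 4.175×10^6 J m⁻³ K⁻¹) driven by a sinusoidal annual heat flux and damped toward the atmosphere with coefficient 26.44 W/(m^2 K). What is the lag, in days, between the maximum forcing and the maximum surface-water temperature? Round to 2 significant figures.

Areal heat capacity C = ρc_p × D = 4.175×10^6 × 33.34 = 1.39×10^8 J m⁻² K⁻¹.
ω = 2π / 3.15×10^7 s = 1.99×10^-7 s⁻¹.
Phase lag φ = arctan(Cω/λ) = arctan(27.7/26.44) = 0.809 rad.
Time lag = φ / ω = 0.809 / 1.99×10^-7 = 4.06×10^6 s = 47.0 days.

47 days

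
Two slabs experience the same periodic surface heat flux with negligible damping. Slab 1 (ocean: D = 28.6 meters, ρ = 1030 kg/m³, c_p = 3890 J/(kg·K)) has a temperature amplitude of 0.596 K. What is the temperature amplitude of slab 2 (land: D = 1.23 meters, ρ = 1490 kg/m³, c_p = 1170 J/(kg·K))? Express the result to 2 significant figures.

C_ocean = 1.15×10^8 J/(m²·K); C_land = 2.14×10^6 J/(m²·K).
A ∝ 1/C ⇒ A_land = A_ocean × C_ocean/C_land = 0.596 × 53.4 = 31.9 K.

32 K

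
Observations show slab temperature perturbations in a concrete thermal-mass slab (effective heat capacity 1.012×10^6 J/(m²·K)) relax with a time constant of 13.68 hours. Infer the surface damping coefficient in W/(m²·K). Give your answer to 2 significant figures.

21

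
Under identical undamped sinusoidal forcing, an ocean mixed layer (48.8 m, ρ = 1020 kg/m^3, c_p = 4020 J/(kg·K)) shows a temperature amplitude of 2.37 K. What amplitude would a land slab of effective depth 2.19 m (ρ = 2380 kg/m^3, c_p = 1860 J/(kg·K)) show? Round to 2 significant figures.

49 K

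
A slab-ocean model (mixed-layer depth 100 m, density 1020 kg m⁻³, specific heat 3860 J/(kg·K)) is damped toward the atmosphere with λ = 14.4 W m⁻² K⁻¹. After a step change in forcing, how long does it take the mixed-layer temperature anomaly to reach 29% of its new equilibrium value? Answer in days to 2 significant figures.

110 days

Areal heat capacity C = ρ c_p D = 1020 × 3860 × 100 = 3.94×10^8 J m⁻² K⁻¹.
τ = C / λ = 3.94×10^8 / 14.4 = 2.73×10^7 s.
Fraction reached: 1 − e^(−t/τ) = 0.29 ⇒ t = −τ ln(1 − 0.29) = τ × 0.342.
t = 9.36×10^6 s = 108 days.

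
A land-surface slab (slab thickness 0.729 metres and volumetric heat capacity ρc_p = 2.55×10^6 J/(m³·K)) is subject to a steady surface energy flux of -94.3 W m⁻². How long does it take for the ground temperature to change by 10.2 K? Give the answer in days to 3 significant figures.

Areal heat capacity C = ρc_p × D = 2.55×10^6 × 0.729 = 1.86×10^6 J/(m^2 K).
Time required: Δt = C ΔT / F = 1.86×10^6 × -10.2 / -94.3 = 2.01×10^5 s.
In days: 2.01×10^5 s / (86400 s/day) = 2.33 days.

2.33 days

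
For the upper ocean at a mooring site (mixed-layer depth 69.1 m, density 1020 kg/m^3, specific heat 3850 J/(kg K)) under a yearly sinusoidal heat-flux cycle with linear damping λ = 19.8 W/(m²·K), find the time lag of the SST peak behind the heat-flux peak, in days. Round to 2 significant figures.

Areal heat capacity C = ρ c_p D = 1020 × 3850 × 69.1 = 2.71×10^8 J/(m²·K).
ω = 2π / 3.15×10^7 s = 1.99×10^-7 s⁻¹.
Phase lag φ = arctan(Cω/λ) = arctan(54.1/19.8) = 1.22 rad.
Time lag = φ / ω = 1.22 / 1.99×10^-7 = 6.12×10^6 s = 70.9 days.

71 days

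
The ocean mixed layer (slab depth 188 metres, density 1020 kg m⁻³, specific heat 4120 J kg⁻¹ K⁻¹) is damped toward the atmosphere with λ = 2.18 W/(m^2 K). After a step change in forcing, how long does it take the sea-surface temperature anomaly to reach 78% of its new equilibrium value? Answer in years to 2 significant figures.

17 years

Areal heat capacity C = ρ c_p D = 1020 × 4120 × 188 = 7.90×10^8 J m⁻² K⁻¹.
τ = C / λ = 7.90×10^8 / 2.18 = 3.62×10^8 s.
Fraction reached: 1 − e^(−t/τ) = 0.78 ⇒ t = −τ ln(1 − 0.78) = τ × 1.51.
t = 5.49×10^8 s = 17.4 years.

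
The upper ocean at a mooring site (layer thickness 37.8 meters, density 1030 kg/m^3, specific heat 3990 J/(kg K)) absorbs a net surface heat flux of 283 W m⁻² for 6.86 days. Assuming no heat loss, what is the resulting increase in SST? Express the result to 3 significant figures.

Areal heat capacity C = ρ c_p D = 1030 × 3990 × 37.8 = 1.55×10^8 J m⁻² K⁻¹.
Net heat input Q = F Δt = 283 × (6.86 days × 86400 s/day) = 1.68×10^8 J/m².
ΔT = Q / C = 1.68×10^8 / 1.55×10^8 = 1.08 K.

1.08 K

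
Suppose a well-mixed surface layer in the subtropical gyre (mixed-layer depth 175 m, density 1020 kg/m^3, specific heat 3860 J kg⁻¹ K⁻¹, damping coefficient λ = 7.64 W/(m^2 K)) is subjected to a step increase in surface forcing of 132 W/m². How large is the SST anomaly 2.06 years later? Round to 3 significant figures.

Areal heat capacity C = ρ c_p D = 1020 × 3860 × 175 = 6.89×10^8 J/(m²·K).
τ = C / λ = 6.89×10^8 / 7.64 = 9.02×10^7 s.
Equilibrium anomaly ΔT_eq = F / λ = 132 / 7.64 = 17.3 K.
t = 2.06 years = 6.50×10^7 s, so t/τ = 0.721.
ΔT(t) = ΔT_eq (1 − e^(−t/τ)) = 17.3 × (1 − e^−0.721) = 8.87 K.

8.87 K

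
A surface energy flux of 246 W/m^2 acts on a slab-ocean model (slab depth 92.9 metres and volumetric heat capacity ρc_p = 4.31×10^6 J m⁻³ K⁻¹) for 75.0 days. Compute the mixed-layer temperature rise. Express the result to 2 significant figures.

4.0 K

Areal heat capacity C = ρc_p × D = 4.31×10^6 × 92.9 = 4.00×10^8 J/(m^2 K).
Net heat input Q = F Δt = 246 × (75.0 days × 86400 s/day) = 1.59×10^9 J/m².
ΔT = Q / C = 1.59×10^9 / 4.00×10^8 = 3.98 K.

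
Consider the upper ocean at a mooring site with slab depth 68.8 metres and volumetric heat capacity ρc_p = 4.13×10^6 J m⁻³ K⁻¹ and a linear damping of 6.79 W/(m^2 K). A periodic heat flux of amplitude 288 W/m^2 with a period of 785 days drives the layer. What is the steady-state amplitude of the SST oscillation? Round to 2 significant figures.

11 K

Areal heat capacity C = ρc_p × D = 4.13×10^6 × 68.8 = 2.84×10^8 J/(m^2 K).
Angular frequency ω = 2π / T = 2π / 6.78×10^7 s = 9.26×10^-8 s⁻¹.
√((Cω)² + λ²) = √((26.3)² + 6.79²) = 27.2 W/(m²·K).
Amplitude A = F₀ / √((Cω)²+λ²) = 288 / 27.2 = 10.6 K.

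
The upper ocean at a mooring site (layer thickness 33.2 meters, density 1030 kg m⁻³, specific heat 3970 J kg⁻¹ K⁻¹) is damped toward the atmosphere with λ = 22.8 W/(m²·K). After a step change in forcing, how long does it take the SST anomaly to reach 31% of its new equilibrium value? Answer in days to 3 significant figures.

25.6 days

Areal heat capacity C = ρ c_p D = 1030 × 3970 × 33.2 = 1.36×10^8 J m⁻² K⁻¹.
τ = C / λ = 1.36×10^8 / 22.8 = 5.95×10^6 s.
Fraction reached: 1 − e^(−t/τ) = 0.31 ⇒ t = −τ ln(1 − 0.31) = τ × 0.371.
t = 2.21×10^6 s = 25.6 days.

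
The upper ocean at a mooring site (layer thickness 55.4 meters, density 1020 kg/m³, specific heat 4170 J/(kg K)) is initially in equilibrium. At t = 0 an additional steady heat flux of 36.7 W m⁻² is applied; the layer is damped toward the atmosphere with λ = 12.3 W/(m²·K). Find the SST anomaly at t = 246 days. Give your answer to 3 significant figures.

2.00 K

Areal heat capacity C = ρ c_p D = 1020 × 4170 × 55.4 = 2.36×10^8 J/(m²·K).
τ = C / λ = 2.36×10^8 / 12.3 = 1.92×10^7 s.
Equilibrium anomaly ΔT_eq = F / λ = 36.7 / 12.3 = 2.98 K.
t = 246 days = 2.13×10^7 s, so t/τ = 1.11.
ΔT(t) = ΔT_eq (1 − e^(−t/τ)) = 2.98 × (1 − e^−1.11) = 2.00 K.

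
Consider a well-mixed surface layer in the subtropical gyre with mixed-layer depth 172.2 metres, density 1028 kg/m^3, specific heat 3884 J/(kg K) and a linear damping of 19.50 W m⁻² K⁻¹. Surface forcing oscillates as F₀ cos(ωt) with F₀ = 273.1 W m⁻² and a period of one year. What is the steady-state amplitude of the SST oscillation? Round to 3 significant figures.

Areal heat capacity C = ρ c_p D = 1028 × 3884 × 172.2 = 6.88×10^8 J/(m^2 K).
Angular frequency ω = 2π / T = 2π / 3.15×10^7 s = 1.99×10^-7 s⁻¹.
√((Cω)² + λ²) = √((137)² + 19.50²) = 138 W/(m²·K).
Amplitude A = F₀ / √((Cω)²+λ²) = 273.1 / 138 = 1.97 K.

1.97 K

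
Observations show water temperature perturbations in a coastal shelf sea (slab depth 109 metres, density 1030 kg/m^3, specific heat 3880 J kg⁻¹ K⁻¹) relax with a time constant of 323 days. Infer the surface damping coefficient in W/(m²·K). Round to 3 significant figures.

15.6

Areal heat capacity C = ρ c_p D = 1030 × 3880 × 109 = 4.36×10^8 J/(m^2 K).
τ = 323 days = 2.79×10^7 s.
λ = C / τ = 4.36×10^8 / 2.79×10^7 = 15.6 W/(m²·K).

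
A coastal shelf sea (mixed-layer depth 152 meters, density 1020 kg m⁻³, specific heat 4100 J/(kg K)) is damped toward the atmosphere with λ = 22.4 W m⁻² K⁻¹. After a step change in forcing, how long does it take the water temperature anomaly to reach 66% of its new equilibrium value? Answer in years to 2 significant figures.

Areal heat capacity C = ρ c_p D = 1020 × 4100 × 152 = 6.36×10^8 J/(m²·K).
τ = C / λ = 6.36×10^8 / 22.4 = 2.84×10^7 s.
Fraction reached: 1 − e^(−t/τ) = 0.66 ⇒ t = −τ ln(1 − 0.66) = τ × 1.08.
t = 3.06×10^7 s = 0.970 years.

0.97 years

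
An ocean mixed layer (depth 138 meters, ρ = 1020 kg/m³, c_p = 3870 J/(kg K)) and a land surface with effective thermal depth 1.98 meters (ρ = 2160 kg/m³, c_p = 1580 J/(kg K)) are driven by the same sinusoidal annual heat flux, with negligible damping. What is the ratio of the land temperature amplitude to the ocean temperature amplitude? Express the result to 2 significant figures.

81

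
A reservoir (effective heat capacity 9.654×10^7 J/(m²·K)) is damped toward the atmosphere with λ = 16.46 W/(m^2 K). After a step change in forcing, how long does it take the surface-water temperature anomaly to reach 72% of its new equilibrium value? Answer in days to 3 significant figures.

Areal heat capacity C = 9.654×10^7 J/(m²·K) (given).
τ = C / λ = 9.65×10^7 / 16.46 = 5.87×10^6 s.
Fraction reached: 1 − e^(−t/τ) = 0.72 ⇒ t = −τ ln(1 − 0.72) = τ × 1.27.
t = 7.47×10^6 s = 86.4 days.

86.4 days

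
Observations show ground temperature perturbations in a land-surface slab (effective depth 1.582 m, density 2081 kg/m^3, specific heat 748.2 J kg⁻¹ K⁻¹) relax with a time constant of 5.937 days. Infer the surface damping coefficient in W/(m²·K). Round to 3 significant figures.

4.80

Areal heat capacity C = ρ c_p D = 2081 × 748.2 × 1.582 = 2.46×10^6 J/(m²·K).
τ = 5.937 days = 5.13×10^5 s.
λ = C / τ = 2.46×10^6 / 5.13×10^5 = 4.80 W/(m²·K).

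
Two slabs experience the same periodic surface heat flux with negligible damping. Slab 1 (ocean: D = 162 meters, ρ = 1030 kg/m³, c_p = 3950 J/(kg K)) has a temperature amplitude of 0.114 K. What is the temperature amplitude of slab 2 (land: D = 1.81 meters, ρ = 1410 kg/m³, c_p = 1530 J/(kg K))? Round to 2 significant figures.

C_ocean = 6.59×10^8 J/(m²·K); C_land = 3.90×10^6 J/(m²·K).
A ∝ 1/C ⇒ A_land = A_ocean × C_ocean/C_land = 0.114 × 169 = 19.2 K.

19 K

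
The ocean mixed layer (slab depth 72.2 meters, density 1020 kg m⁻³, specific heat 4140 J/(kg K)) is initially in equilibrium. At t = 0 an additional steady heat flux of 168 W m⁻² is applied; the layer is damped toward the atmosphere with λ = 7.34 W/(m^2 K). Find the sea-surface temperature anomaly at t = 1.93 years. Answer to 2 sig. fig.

18 K

Areal heat capacity C = ρ c_p D = 1020 × 4140 × 72.2 = 3.05×10^8 J/(m²·K).
τ = C / λ = 3.05×10^8 / 7.34 = 4.15×10^7 s.
Equilibrium anomaly ΔT_eq = F / λ = 168 / 7.34 = 22.9 K.
t = 1.93 years = 6.09×10^7 s, so t/τ = 1.47.
ΔT(t) = ΔT_eq (1 − e^(−t/τ)) = 22.9 × (1 − e^−1.47) = 17.6 K.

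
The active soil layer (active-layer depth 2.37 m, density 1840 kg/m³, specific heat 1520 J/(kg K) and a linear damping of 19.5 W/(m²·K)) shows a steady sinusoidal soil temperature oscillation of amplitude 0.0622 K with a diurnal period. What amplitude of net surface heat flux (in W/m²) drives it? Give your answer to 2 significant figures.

30

Areal heat capacity C = ρ c_p D = 1840 × 1520 × 2.37 = 6.63×10^6 J/(m²·K).
ω = 2π / 86400 s = 7.27×10^-5 s⁻¹.
√((Cω)² + λ²) = √((482)² + 19.5²) = 482 W/(m²·K).
F₀ = A × √((Cω)²+λ²) = 0.0622 × 482 = 30.0 W/m².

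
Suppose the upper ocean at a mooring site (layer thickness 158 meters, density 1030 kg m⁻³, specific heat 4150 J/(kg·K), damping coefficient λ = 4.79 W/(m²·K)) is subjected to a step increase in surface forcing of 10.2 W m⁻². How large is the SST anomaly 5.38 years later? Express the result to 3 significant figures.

Areal heat capacity C = ρ c_p D = 1030 × 4150 × 158 = 6.75×10^8 J/(m^2 K).
τ = C / λ = 6.75×10^8 / 4.79 = 1.41×10^8 s.
Equilibrium anomaly ΔT_eq = F / λ = 10.2 / 4.79 = 2.13 K.
t = 5.38 years = 1.70×10^8 s, so t/τ = 1.20.
ΔT(t) = ΔT_eq (1 − e^(−t/τ)) = 2.13 × (1 − e^−1.20) = 1.49 K.

1.49 K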